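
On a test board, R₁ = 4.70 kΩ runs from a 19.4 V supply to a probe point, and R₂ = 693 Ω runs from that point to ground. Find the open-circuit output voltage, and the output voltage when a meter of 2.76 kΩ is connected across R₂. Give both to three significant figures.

Open-circuit: V = 19.4 × 693/(4700 + 693) = 2.49 V.
With the load, R₂ becomes R₂‖R_L = 553.9 Ω, so V = 19.4 × 553.9/5254 = 2.05 V.

Unloaded: 2.49 V; loaded: 2.05 V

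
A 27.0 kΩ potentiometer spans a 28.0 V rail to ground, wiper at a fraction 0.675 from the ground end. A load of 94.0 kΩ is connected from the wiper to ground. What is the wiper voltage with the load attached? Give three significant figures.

V ≈ 17.8 V

The wiper splits the pot into (1−α)R = 8.775 kΩ above and αR = 18.23 kΩ below.
Lower section ‖ load = 15.27 kΩ.
V_wiper = 28.0 × 15.27/(8.775 + 15.27) = 17.8 V.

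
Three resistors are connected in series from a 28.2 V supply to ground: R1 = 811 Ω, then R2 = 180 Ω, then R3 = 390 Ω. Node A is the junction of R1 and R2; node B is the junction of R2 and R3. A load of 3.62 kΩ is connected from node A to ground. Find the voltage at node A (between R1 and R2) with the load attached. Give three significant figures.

Below node A the series string R2+R3 = 570.0 Ω sits in parallel with the 3620 Ω load: 492.5 Ω.
V_A = 28.2 × 492.5/(811 + 492.5) = 10.7 V.

V ≈ 10.7 V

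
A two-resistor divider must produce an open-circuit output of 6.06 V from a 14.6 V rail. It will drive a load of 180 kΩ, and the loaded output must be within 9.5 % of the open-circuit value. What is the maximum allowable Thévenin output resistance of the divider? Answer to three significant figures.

R_th ≤ 18.9 kΩ

Loading drop = R_th/(R_th + R_L) ≤ 0.0950, so R_th ≤ R_L · ε/(1−ε) = 180 kΩ × 0.0950/0.9050 = 18.9 kΩ.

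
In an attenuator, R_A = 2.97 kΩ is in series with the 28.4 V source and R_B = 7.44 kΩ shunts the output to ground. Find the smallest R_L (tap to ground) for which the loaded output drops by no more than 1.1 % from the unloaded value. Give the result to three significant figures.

Output resistance R_th = R_A‖R_B = (2.97 × 7.44)/10.41 = 2.123 kΩ.
The fractional drop is R_th/(R_th + R_L); requiring this ≤ 0.0110 gives R_L ≥ R_th(1/0.0110 − 1) = 2.123 × 89.91 = 191 kΩ.

R_L(min) ≈ 191 kΩ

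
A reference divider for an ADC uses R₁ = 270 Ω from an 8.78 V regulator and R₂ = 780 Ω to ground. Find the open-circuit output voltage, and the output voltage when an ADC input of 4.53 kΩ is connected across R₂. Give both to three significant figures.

Unloaded: 6.52 V; loaded: 6.25 V

Open-circuit: V = 8.78 × 780/(270 + 780) = 6.52 V.
With the load, R₂ becomes R₂‖R_L = 665.4 Ω, so V = 8.78 × 665.4/935.4 = 6.25 V.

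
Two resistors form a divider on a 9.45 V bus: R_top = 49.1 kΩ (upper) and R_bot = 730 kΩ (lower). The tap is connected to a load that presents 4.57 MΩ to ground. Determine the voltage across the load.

V_out ≈ 8.77 V

The load sits in parallel with R_bot: R_bot‖R_L = (730 × 4570) / (730 + 4570) = 629.5 kΩ.
V_out = 9.45 × 629.5 / (49.1 + 629.5) = 9.45 × 629.5/678.6 = 8.77 V.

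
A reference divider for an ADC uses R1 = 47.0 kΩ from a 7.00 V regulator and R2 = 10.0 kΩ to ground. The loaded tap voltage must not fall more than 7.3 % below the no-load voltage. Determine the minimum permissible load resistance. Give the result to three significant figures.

R_L(min) ≈ 105 kΩ

Output resistance R_th = R1‖R2 = (47.0 × 10.0)/57.00 = 8.246 kΩ.
The fractional drop is R_th/(R_th + R_L); requiring this ≤ 0.0730 gives R_L ≥ R_th(1/0.0730 − 1) = 8.246 × 12.70 = 105 kΩ.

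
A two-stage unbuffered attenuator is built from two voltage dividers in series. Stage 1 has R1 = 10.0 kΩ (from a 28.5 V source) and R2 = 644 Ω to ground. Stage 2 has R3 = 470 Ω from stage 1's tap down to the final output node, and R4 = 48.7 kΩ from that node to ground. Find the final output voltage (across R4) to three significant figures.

V_out ≈ 1.69 V

Stage 2 presents R3+R4 = 49170 Ω as a load on stage 1's tap.
Stage 1's lower leg becomes R2‖(R3+R4) = 635.7 Ω, so V_mid = 28.5 × 635.7/10640 = 1.703 V.
Stage 2 is itself unloaded: V_out = V_mid × R4/(R3+R4) = 1.703 × 48700/49170 = 1.69 V.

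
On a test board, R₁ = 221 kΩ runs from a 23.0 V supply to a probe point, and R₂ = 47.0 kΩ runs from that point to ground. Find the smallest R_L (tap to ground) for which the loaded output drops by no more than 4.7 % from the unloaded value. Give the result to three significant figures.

R_L(min) ≈ 786 kΩ

Output resistance R_th = R₁‖R₂ = (221 × 47.0)/268.0 = 38.76 kΩ.
The fractional drop is R_th/(R_th + R_L); requiring this ≤ 0.0470 gives R_L ≥ R_th(1/0.0470 − 1) = 38.76 × 20.28 = 786 kΩ.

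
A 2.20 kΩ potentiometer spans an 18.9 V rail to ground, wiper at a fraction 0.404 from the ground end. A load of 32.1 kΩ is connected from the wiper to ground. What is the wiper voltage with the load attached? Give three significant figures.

The wiper splits the pot into (1−α)R = 1311 Ω above and αR = 888.8 Ω below.
Lower section ‖ load = 864.9 Ω.
V_wiper = 18.9 × 864.9/(1311 + 864.9) = 7.51 V.

V ≈ 7.51 V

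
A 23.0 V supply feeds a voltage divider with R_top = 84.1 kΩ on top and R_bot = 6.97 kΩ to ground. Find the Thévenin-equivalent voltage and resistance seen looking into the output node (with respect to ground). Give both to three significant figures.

V_th = 1.76 V, R_th = 6.44 kΩ

V_th is the open-circuit tap voltage: 23.0 × 6.97/(84.1 + 6.97) = 1.76 V.
With the supply zeroed, R_top and R_bot appear in parallel from the tap: R_th = R_top‖R_bot = (84.1 × 6.97)/91.07 = 6.44 kΩ.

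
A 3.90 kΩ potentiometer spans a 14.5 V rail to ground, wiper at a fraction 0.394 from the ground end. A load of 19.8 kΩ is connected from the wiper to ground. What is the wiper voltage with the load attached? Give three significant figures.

The wiper splits the pot into (1−α)R = 2.363 kΩ above and αR = 1.537 kΩ below.
Lower section ‖ load = 1.426 kΩ.
V_wiper = 14.5 × 1.426/(2.363 + 1.426) = 5.46 V.

V ≈ 5.46 V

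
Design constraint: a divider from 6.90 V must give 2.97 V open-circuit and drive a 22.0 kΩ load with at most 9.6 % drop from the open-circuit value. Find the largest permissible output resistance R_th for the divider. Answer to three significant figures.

Loading drop = R_th/(R_th + R_L) ≤ 0.0960, so R_th ≤ R_L · ε/(1−ε) = 22.0 kΩ × 0.0960/0.9040 = 2.34 kΩ.

R_th ≤ 2.34 kΩ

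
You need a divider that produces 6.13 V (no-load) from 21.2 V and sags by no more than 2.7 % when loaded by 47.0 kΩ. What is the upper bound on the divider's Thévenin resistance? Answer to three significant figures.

Loading drop = R_th/(R_th + R_L) ≤ 0.0270, so R_th ≤ R_L · ε/(1−ε) = 47.0 kΩ × 0.0270/0.9730 = 1.30 kΩ.

R_th ≤ 1.30 kΩ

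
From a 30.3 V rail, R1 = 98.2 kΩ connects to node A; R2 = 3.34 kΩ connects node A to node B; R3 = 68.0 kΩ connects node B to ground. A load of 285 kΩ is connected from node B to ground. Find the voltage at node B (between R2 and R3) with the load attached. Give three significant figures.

At node B, R3 is in parallel with the load: R3‖R_L = 54.90 kΩ.
Below node A the resistance is R2 + (R3‖R_L) = 58.24 kΩ, so V_A = 30.3 × 58.24/156.4 = 11.28 V.
Then V_B = V_A × (R3‖R_L)/(R2 + R3‖R_L) = 11.28 × 54.90/58.24 = 10.6 V.

V ≈ 10.6 V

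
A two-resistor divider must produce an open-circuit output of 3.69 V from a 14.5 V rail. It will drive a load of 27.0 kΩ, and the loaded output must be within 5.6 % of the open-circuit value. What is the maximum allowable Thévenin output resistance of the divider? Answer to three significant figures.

R_th ≤ 1.60 kΩ

Loading drop = R_th/(R_th + R_L) ≤ 0.0560, so R_th ≤ R_L · ε/(1−ε) = 27.0 kΩ × 0.0560/0.9440 = 1.60 kΩ.
(Any R1, R2 with R2/(R1+R2) = 0.254 and R1‖R2 ≤ 1.60 kΩ will meet the spec.)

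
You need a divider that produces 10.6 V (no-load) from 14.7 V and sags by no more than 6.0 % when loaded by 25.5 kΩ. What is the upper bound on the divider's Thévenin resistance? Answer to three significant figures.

R_th ≤ 1.63 kΩ

Loading drop = R_th/(R_th + R_L) ≤ 0.0600, so R_th ≤ R_L · ε/(1−ε) = 25.5 kΩ × 0.0600/0.9400 = 1.63 kΩ.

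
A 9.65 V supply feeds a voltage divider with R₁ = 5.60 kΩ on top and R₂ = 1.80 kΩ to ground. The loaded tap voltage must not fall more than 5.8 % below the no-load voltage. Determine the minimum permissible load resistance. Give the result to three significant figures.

R_L(min) ≈ 22.1 kΩ

Output resistance R_th = R₁‖R₂ = (5.60 × 1.80)/7.400 = 1.362 kΩ.
The fractional drop is R_th/(R_th + R_L); requiring this ≤ 0.0580 gives R_L ≥ R_th(1/0.0580 − 1) = 1.362 × 16.24 = 22.1 kΩ.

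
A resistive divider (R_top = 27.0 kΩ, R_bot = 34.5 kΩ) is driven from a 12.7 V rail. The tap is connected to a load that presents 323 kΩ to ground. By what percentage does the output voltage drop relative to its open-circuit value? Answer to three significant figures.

The divider's output (Thévenin) resistance is R_top‖R_bot = 15.15 kΩ.
Fractional drop under load = R_th/(R_th + R_L) = 15.15 / (15.15 + 323) = 0.04479.
So the output falls by 4.48 %.

4.48 %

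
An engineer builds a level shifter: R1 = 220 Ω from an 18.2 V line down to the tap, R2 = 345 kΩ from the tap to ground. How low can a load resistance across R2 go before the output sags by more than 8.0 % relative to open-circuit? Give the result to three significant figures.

Output resistance R_th = R1‖R2 = (220 × 345000)/345200 = 219.9 Ω.
The fractional drop is R_th/(R_th + R_L); requiring this ≤ 0.0800 gives R_L ≥ R_th(1/0.0800 − 1) = 219.9 × 11.50 = 2.53 kΩ.

R_L(min) ≈ 2.53 kΩ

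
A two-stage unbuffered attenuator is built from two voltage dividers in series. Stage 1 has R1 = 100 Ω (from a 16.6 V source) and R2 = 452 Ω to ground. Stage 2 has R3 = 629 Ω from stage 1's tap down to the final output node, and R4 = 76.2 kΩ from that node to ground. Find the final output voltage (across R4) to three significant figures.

V_out ≈ 13.5 V

Stage 2 presents R3+R4 = 76830 Ω as a load on stage 1's tap.
Stage 1's lower leg becomes R2‖(R3+R4) = 449.4 Ω, so V_mid = 16.6 × 449.4/549.4 = 13.58 V.
Stage 2 is itself unloaded: V_out = V_mid × R4/(R3+R4) = 13.58 × 76200/76830 = 13.5 V.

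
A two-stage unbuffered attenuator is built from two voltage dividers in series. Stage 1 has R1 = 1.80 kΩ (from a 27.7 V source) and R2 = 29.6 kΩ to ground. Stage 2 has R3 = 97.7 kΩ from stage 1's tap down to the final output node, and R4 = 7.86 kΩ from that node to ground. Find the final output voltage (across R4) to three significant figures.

Stage 2 presents R3+R4 = 105.6 kΩ as a load on stage 1's tap.
Stage 1's lower leg becomes R2‖(R3+R4) = 23.12 kΩ, so V_mid = 27.7 × 23.12/24.92 = 25.70 V.
Stage 2 is itself unloaded: V_out = V_mid × R4/(R3+R4) = 25.70 × 7.86/105.6 = 1.91 V.

V_out ≈ 1.91 V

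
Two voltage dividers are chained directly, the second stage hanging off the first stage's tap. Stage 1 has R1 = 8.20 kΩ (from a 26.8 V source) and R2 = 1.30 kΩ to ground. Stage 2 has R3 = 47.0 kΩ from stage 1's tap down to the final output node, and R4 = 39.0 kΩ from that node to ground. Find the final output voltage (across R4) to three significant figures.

V_out ≈ 1.64 V

Stage 2 presents R3+R4 = 86.00 kΩ as a load on stage 1's tap.
Stage 1's lower leg becomes R2‖(R3+R4) = 1.281 kΩ, so V_mid = 26.8 × 1.281/9.481 = 3.620 V.
Stage 2 is itself unloaded: V_out = V_mid × R4/(R3+R4) = 3.620 × 39.0/86.00 = 1.64 V.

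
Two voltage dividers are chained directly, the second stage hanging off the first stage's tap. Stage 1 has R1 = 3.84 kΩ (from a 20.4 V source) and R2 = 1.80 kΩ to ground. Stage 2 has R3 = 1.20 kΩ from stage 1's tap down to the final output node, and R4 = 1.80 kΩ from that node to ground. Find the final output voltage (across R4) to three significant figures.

Stage 2 presents R3+R4 = 3.000 kΩ as a load on stage 1's tap.
Stage 1's lower leg becomes R2‖(R3+R4) = 1.125 kΩ, so V_mid = 20.4 × 1.125/4.965 = 4.622 V.
Stage 2 is itself unloaded: V_out = V_mid × R4/(R3+R4) = 4.622 × 1.80/3.000 = 2.77 V.

V_out ≈ 2.77 V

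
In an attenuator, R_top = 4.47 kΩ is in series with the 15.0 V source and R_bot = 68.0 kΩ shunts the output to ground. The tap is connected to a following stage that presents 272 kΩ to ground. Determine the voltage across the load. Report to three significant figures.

The load sits in parallel with R_bot: R_bot‖R_L = (68.0 × 272) / (68.0 + 272) = 54.40 kΩ.
V_out = 15.0 × 54.40 / (4.47 + 54.40) = 15.0 × 54.40/58.87 = 13.9 V.
(Unloaded it would have been 14.1 V.)

V_out ≈ 13.9 V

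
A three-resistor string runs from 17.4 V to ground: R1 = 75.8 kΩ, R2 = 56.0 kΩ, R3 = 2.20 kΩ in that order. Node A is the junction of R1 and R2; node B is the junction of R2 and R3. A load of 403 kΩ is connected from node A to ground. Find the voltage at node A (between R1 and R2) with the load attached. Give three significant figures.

V ≈ 6.99 V

Below node A the series string R2+R3 = 58.20 kΩ sits in parallel with the 403 kΩ load: 50.86 kΩ.
V_A = 17.4 × 50.86/(75.8 + 50.86) = 6.99 V.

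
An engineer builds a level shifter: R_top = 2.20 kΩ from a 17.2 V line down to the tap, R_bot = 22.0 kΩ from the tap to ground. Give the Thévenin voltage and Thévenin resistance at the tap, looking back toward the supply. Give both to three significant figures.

V_th is the open-circuit tap voltage: 17.2 × 22.0/(2.20 + 22.0) = 15.6 V.
With the supply zeroed, R_top and R_bot appear in parallel from the tap: R_th = R_top‖R_bot = (2.20 × 22.0)/24.20 = 2.00 kΩ.

V_th = 15.6 V, R_th = 2.00 kΩ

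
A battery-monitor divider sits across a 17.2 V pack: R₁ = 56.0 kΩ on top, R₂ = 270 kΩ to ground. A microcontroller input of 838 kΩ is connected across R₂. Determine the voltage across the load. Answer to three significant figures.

The load sits in parallel with R₂: R₂‖R_L = (270 × 838) / (270 + 838) = 204.2 kΩ.
V_out = 17.2 × 204.2 / (56.0 + 204.2) = 17.2 × 204.2/260.2 = 13.5 V.
(Unloaded it would have been 14.2 V.)

V_out ≈ 13.5 V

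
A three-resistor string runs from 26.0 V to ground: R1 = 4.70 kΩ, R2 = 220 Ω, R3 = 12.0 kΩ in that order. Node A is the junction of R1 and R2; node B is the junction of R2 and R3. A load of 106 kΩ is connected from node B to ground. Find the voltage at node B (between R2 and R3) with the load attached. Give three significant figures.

V ≈ 17.9 V

At node B, R3 is in parallel with the load: R3‖R_L = 10780 Ω.
Below node A the resistance is R2 + (R3‖R_L) = 11000 Ω, so V_A = 26.0 × 11000/15700 = 18.22 V.
Then V_B = V_A × (R3‖R_L)/(R2 + R3‖R_L) = 18.22 × 10780/11000 = 17.9 V.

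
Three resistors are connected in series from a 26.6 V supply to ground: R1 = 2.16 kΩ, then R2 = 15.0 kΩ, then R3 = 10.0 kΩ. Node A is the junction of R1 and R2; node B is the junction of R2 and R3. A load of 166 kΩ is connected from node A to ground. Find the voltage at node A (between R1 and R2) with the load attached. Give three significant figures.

Below node A the series string R2+R3 = 25.00 kΩ sits in parallel with the 166 kΩ load: 21.73 kΩ.
V_A = 26.6 × 21.73/(2.16 + 21.73) = 24.2 V.

V ≈ 24.2 V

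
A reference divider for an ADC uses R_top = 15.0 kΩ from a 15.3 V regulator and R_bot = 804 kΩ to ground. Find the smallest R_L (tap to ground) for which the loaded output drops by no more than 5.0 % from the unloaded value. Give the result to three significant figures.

Output resistance R_th = R_top‖R_bot = (15.0 × 804)/819.0 = 14.73 kΩ.
The fractional drop is R_th/(R_th + R_L); requiring this ≤ 0.0500 gives R_L ≥ R_th(1/0.0500 − 1) = 14.73 × 19.00 = 280 kΩ.

R_L(min) ≈ 280 kΩ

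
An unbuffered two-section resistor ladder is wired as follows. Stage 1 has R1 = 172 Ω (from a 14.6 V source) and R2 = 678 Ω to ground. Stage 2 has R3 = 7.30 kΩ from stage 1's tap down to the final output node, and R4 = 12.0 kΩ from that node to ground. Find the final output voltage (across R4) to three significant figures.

Stage 2 presents R3+R4 = 19300 Ω as a load on stage 1's tap.
Stage 1's lower leg becomes R2‖(R3+R4) = 655.0 Ω, so V_mid = 14.6 × 655.0/827.0 = 11.56 V.
Stage 2 is itself unloaded: V_out = V_mid × R4/(R3+R4) = 11.56 × 12000/19300 = 7.19 V.

V_out ≈ 7.19 V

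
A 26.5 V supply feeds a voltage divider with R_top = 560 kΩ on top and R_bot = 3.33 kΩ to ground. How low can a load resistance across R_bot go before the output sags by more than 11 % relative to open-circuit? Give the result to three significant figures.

R_L(min) ≈ 26.8 kΩ

Output resistance R_th = R_top‖R_bot = (560 × 3.33)/563.3 = 3.310 kΩ.
The fractional drop is R_th/(R_th + R_L); requiring this ≤ 0.110 gives R_L ≥ R_th(1/0.110 − 1) = 3.310 × 8.091 = 26.8 kΩ.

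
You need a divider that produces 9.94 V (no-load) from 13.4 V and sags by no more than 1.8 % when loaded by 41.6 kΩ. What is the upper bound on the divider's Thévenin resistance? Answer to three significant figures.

Loading drop = R_th/(R_th + R_L) ≤ 0.0180, so R_th ≤ R_L · ε/(1−ε) = 41.6 kΩ × 0.0180/0.9820 = 763 Ω.

R_th ≤ 763 Ω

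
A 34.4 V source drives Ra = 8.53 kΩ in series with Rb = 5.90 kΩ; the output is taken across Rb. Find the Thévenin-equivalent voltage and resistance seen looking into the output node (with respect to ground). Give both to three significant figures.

V_th is the open-circuit tap voltage: 34.4 × 5.90/(8.53 + 5.90) = 14.1 V.
With the supply zeroed, Ra and Rb appear in parallel from the tap: R_th = Ra‖Rb = (8.53 × 5.90)/14.43 = 3.49 kΩ.

V_th = 14.1 V, R_th = 3.49 kΩ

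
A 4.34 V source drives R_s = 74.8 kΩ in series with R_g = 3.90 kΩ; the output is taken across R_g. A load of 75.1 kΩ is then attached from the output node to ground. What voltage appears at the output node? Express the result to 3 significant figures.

V_out ≈ 0.205 V

The load sits in parallel with R_g: R_g‖R_L = (3.90 × 75.1) / (3.90 + 75.1) = 3.707 kΩ.
V_out = 4.34 × 3.707 / (74.8 + 3.707) = 4.34 × 3.707/78.51 = 0.205 V.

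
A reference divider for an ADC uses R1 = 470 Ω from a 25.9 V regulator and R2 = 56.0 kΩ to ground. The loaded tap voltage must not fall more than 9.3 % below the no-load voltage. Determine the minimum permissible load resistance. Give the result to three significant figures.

R_L(min) ≈ 4.55 kΩ

Output resistance R_th = R1‖R2 = (470 × 56000)/56470 = 466.1 Ω.
The fractional drop is R_th/(R_th + R_L); requiring this ≤ 0.0930 gives R_L ≥ R_th(1/0.0930 − 1) = 466.1 × 9.753 = 4.55 kΩ.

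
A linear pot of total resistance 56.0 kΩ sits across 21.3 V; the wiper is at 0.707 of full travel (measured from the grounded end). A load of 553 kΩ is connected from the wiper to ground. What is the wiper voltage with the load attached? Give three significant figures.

The wiper splits the pot into (1−α)R = 16.41 kΩ above and αR = 39.59 kΩ below.
Lower section ‖ load = 36.95 kΩ.
V_wiper = 21.3 × 36.95/(16.41 + 36.95) = 14.7 V.

V ≈ 14.7 V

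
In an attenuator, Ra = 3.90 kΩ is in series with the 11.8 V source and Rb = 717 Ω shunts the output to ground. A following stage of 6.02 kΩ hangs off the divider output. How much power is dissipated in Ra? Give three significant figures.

Total resistance from the source is Ra + (Rb‖R_L) = 4541 Ω, so I = 11.8/4541 Ω = 2.599 mA.
P = I²·Ra = (2.599 mA)² × 3.90 kΩ = 26.3 mW.

P ≈ 26.3 mW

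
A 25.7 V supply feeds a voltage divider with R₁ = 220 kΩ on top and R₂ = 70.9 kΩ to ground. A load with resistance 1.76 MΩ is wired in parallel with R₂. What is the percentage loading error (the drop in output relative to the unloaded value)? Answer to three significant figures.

2.96 %

The divider's output (Thévenin) resistance is R₁‖R₂ = 53.62 kΩ.
Fractional drop under load = R_th/(R_th + R_L) = 53.62 / (53.62 + 1760) = 0.02957.
So the output falls by 2.96 %.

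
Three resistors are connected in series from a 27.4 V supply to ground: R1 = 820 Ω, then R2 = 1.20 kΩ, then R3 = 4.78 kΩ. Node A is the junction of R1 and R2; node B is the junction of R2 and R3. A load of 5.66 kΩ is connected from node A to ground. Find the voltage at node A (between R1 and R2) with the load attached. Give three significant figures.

V ≈ 21.4 V

Below node A the series string R2+R3 = 5980 Ω sits in parallel with the 5660 Ω load: 2908 Ω.
V_A = 27.4 × 2908/(820 + 2908) = 21.4 V.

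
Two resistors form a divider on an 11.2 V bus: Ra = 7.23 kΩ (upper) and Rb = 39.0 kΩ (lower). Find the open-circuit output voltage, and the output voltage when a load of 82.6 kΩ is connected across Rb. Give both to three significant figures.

Open-circuit: V = 11.2 × 39.0/(7.23 + 39.0) = 9.45 V.
With the load, Rb becomes Rb‖R_L = 26.49 kΩ, so V = 11.2 × 26.49/33.72 = 8.80 V.

Unloaded: 9.45 V; loaded: 8.80 V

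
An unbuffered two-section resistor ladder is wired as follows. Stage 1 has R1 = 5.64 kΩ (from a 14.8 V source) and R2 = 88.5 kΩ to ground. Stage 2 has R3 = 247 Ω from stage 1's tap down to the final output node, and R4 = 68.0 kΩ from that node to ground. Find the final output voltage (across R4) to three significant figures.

Stage 2 presents R3+R4 = 68250 Ω as a load on stage 1's tap.
Stage 1's lower leg becomes R2‖(R3+R4) = 38530 Ω, so V_mid = 14.8 × 38530/44170 = 12.91 V.
Stage 2 is itself unloaded: V_out = V_mid × R4/(R3+R4) = 12.91 × 68000/68250 = 12.9 V.

V_out ≈ 12.9 V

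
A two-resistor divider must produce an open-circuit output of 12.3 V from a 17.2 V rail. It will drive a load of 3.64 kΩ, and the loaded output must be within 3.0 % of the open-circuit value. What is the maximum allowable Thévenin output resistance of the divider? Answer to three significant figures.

R_th ≤ 113 Ω

Loading drop = R_th/(R_th + R_L) ≤ 0.0300, so R_th ≤ R_L · ε/(1−ε) = 3.64 kΩ × 0.0300/0.9700 = 113 Ω.
(Any R1, R2 with R2/(R1+R2) = 0.715 and R1‖R2 ≤ 113 Ω will meet the spec.)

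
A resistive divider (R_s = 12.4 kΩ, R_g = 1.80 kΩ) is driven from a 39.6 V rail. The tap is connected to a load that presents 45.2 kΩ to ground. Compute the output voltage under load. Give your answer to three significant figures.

The load sits in parallel with R_g: R_g‖R_L = (1.80 × 45.2) / (1.80 + 45.2) = 1.731 kΩ.
V_out = 39.6 × 1.731 / (12.4 + 1.731) = 39.6 × 1.731/14.13 = 4.85 V.

V_out ≈ 4.85 V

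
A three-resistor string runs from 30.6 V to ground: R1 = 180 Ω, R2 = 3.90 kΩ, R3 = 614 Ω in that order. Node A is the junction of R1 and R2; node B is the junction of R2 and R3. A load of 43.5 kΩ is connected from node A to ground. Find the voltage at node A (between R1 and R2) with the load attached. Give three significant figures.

V ≈ 29.3 V

Below node A the series string R2+R3 = 4514 Ω sits in parallel with the 43500 Ω load: 4090 Ω.
V_A = 30.6 × 4090/(180 + 4090) = 29.3 V.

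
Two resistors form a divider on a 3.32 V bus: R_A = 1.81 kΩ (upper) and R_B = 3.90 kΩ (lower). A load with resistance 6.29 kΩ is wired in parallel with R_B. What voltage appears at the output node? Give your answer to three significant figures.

V_out ≈ 1.90 V

The load sits in parallel with R_B: R_B‖R_L = (3.90 × 6.29) / (3.90 + 6.29) = 2.407 kΩ.
V_out = 3.32 × 2.407 / (1.81 + 2.407) = 3.32 × 2.407/4.217 = 1.90 V.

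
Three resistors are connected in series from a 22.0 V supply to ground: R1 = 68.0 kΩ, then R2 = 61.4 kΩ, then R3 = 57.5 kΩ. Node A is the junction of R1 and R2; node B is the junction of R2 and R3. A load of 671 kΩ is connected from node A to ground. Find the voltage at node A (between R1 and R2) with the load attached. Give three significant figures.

Below node A the series string R2+R3 = 118.9 kΩ sits in parallel with the 671 kΩ load: 101.0 kΩ.
V_A = 22.0 × 101.0/(68.0 + 101.0) = 13.1 V.

V ≈ 13.1 V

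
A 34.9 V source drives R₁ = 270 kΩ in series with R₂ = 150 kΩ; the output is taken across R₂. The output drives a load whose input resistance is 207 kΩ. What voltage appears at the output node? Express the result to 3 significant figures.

The load sits in parallel with R₂: R₂‖R_L = (150 × 207) / (150 + 207) = 86.97 kΩ.
V_out = 34.9 × 86.97 / (270 + 86.97) = 34.9 × 86.97/357.0 = 8.50 V.

V_out ≈ 8.50 V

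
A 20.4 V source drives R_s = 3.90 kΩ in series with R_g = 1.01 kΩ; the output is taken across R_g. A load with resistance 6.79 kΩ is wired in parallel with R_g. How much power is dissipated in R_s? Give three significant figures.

P ≈ 71.1 mW

Total resistance from the source is R_s + (R_g‖R_L) = 4.779 kΩ, so I = 20.4/4.779 kΩ = 4.268 mA.
P = I²·R_s = (4.268 mA)² × 3.90 kΩ = 71.1 mW.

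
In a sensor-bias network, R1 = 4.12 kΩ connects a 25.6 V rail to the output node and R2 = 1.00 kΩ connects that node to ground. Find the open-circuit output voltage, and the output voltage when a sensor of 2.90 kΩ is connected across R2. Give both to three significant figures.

Unloaded: 5.00 V; loaded: 3.91 V

Open-circuit: V = 25.6 × 1.00/(4.12 + 1.00) = 5.00 V.
With the load, R2 becomes R2‖R_L = 0.7436 kΩ, so V = 25.6 × 0.7436/4.864 = 3.91 V.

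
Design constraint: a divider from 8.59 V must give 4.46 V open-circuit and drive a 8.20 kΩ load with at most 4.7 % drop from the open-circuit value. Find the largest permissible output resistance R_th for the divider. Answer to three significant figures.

Loading drop = R_th/(R_th + R_L) ≤ 0.0470, so R_th ≤ R_L · ε/(1−ε) = 8.20 kΩ × 0.0470/0.9530 = 404 Ω.

R_th ≤ 404 Ω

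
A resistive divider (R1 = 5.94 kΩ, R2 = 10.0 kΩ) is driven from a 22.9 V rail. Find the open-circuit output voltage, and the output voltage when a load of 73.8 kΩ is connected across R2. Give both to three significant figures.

Open-circuit: V = 22.9 × 10.0/(5.94 + 10.0) = 14.4 V.
With the load, R2 becomes R2‖R_L = 8.807 kΩ, so V = 22.9 × 8.807/14.75 = 13.7 V.

Unloaded: 14.4 V; loaded: 13.7 V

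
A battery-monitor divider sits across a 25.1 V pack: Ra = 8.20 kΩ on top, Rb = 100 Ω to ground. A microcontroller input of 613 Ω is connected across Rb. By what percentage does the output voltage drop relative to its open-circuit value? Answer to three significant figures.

Unloaded V = 25.1 × 100/8300 = 0.30241 V.
Loaded: Rb‖R_L = 85.97 Ω, giving V = 25.1 × 85.97/8286 = 0.26044 V.
Drop = (0.30241 − 0.26044) / 0.30241 = 13.9 %.

13.9 %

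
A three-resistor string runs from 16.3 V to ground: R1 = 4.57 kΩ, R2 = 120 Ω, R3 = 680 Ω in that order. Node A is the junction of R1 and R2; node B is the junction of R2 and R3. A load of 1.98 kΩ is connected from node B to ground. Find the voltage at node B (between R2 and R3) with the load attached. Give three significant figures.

At node B, R3 is in parallel with the load: R3‖R_L = 506.2 Ω.
Below node A the resistance is R2 + (R3‖R_L) = 626.2 Ω, so V_A = 16.3 × 626.2/5196 = 1.964 V.
Then V_B = V_A × (R3‖R_L)/(R2 + R3‖R_L) = 1.964 × 506.2/626.2 = 1.59 V.

V ≈ 1.59 V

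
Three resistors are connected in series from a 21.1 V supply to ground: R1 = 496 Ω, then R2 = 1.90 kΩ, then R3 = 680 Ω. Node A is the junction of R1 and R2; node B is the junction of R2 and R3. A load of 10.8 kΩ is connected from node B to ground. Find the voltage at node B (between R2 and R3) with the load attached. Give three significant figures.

V ≈ 4.45 V

At node B, R3 is in parallel with the load: R3‖R_L = 639.7 Ω.
Below node A the resistance is R2 + (R3‖R_L) = 2540 Ω, so V_A = 21.1 × 2540/3036 = 17.65 V.
Then V_B = V_A × (R3‖R_L)/(R2 + R3‖R_L) = 17.65 × 639.7/2540 = 4.45 V.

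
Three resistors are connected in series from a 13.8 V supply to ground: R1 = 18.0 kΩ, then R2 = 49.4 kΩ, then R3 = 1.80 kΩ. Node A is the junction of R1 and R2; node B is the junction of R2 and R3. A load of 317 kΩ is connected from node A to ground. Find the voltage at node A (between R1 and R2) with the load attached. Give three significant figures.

Below node A the series string R2+R3 = 51.20 kΩ sits in parallel with the 317 kΩ load: 44.08 kΩ.
V_A = 13.8 × 44.08/(18.0 + 44.08) = 9.80 V.

V ≈ 9.80 V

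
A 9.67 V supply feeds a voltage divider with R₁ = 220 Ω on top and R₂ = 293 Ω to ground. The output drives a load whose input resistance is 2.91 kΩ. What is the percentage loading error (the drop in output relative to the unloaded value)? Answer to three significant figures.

4.14 %

The divider's output (Thévenin) resistance is R₁‖R₂ = 125.7 Ω.
Fractional drop under load = R_th/(R_th + R_L) = 125.7 / (125.7 + 2910) = 0.04139.
So the output falls by 4.14 %.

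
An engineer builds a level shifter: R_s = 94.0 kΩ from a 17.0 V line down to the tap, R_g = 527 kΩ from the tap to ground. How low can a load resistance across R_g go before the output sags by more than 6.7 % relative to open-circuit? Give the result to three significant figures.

R_L(min) ≈ 1.11 MΩ

Output resistance R_th = R_s‖R_g = (94.0 × 527)/621.0 = 79.77 kΩ.
The fractional drop is R_th/(R_th + R_L); requiring this ≤ 0.0670 gives R_L ≥ R_th(1/0.0670 − 1) = 79.77 × 13.93 = 1.11 MΩ.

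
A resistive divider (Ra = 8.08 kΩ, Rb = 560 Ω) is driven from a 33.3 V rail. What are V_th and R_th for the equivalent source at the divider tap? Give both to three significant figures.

V_th is the open-circuit tap voltage: 33.3 × 560/(8080 + 560) = 2.16 V.
With the supply zeroed, Ra and Rb appear in parallel from the tap: R_th = Ra‖Rb = (8080 × 560)/8640 = 524 Ω.

V_th = 2.16 V, R_th = 524 Ω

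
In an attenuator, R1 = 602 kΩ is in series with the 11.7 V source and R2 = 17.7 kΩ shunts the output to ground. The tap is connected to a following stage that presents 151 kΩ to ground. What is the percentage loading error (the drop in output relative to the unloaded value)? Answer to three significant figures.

10.2 %

Unloaded V = 11.7 × 17.7/619.7 = 0.33418 V.
Loaded: R2‖R_L = 15.84 kΩ, giving V = 11.7 × 15.84/617.8 = 0.30001 V.
Drop = (0.33418 − 0.30001) / 0.33418 = 10.2 %.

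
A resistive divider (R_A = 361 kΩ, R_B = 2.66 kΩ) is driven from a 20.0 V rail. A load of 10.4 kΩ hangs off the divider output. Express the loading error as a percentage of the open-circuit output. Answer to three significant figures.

20.2 %

Unloaded V = 20.0 × 2.66/363.7 = 0.1463 V.
Loaded: R_B‖R_L = 2.118 kΩ, giving V = 20.0 × 2.118/363.1 = 0.1167 V.
Drop = (0.1463 − 0.1167) / 0.1463 = 20.2 %.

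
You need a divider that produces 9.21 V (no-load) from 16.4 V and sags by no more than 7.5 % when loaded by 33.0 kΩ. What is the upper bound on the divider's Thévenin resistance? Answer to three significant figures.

Loading drop = R_th/(R_th + R_L) ≤ 0.0750, so R_th ≤ R_L · ε/(1−ε) = 33.0 kΩ × 0.0750/0.9250 = 2.68 kΩ.
(Any R1, R2 with R2/(R1+R2) = 0.562 and R1‖R2 ≤ 2.68 kΩ will meet the spec.)

R_th ≤ 2.68 kΩ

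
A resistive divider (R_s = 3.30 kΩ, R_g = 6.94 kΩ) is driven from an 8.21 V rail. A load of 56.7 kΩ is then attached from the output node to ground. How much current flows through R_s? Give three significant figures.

I ≈ 0.866 mA

R_g‖R_L = 6.183 kΩ, so the source sees R_s + R_g‖R_L = 9.483 kΩ.
I = 8.21 V / 9.483 kΩ = 0.866 mA.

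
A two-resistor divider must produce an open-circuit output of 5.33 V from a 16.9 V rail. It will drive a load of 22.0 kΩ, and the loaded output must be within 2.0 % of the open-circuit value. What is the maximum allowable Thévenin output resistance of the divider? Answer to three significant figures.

R_th ≤ 449 Ω

Loading drop = R_th/(R_th + R_L) ≤ 0.0200, so R_th ≤ R_L · ε/(1−ε) = 22.0 kΩ × 0.0200/0.9800 = 449 Ω.
(Any R1, R2 with R2/(R1+R2) = 0.315 and R1‖R2 ≤ 449 Ω will meet the spec.)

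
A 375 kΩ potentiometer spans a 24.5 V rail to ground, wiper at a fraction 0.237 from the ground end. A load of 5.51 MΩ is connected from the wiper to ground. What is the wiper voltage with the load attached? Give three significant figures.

The wiper splits the pot into (1−α)R = 286.1 kΩ above and αR = 88.88 kΩ below.
Lower section ‖ load = 87.46 kΩ.
V_wiper = 24.5 × 87.46/(286.1 + 87.46) = 5.74 V.

V ≈ 5.74 V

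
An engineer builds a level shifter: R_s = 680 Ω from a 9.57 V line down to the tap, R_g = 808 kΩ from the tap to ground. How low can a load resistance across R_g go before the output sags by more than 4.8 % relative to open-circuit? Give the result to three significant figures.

R_L(min) ≈ 13.5 kΩ

Output resistance R_th = R_s‖R_g = (680 × 808000)/808700 = 679.4 Ω.
The fractional drop is R_th/(R_th + R_L); requiring this ≤ 0.0480 gives R_L ≥ R_th(1/0.0480 − 1) = 679.4 × 19.83 = 13.5 kΩ.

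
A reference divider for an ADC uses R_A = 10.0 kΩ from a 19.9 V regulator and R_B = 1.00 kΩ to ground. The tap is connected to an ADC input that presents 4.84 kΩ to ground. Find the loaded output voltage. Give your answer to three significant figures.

The load sits in parallel with R_B: R_B‖R_L = (1.00 × 4.84) / (1.00 + 4.84) = 0.8288 kΩ.
V_out = 19.9 × 0.8288 / (10.0 + 0.8288) = 19.9 × 0.8288/10.83 = 1.52 V.
(Unloaded it would have been 1.81 V.)

V_out ≈ 1.52 V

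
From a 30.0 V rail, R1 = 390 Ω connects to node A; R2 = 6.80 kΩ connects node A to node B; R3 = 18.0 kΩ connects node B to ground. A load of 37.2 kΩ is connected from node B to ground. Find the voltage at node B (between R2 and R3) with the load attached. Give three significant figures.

At node B, R3 is in parallel with the load: R3‖R_L = 12130 Ω.
Below node A the resistance is R2 + (R3‖R_L) = 18930 Ω, so V_A = 30.0 × 18930/19320 = 29.39 V.
Then V_B = V_A × (R3‖R_L)/(R2 + R3‖R_L) = 29.39 × 12130/18930 = 18.8 V.

V ≈ 18.8 V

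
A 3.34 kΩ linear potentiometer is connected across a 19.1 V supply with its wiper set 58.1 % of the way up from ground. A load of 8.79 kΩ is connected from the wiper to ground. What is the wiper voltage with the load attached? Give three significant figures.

The wiper splits the pot into (1−α)R = 1.399 kΩ above and αR = 1.941 kΩ below.
Lower section ‖ load = 1.590 kΩ.
V_wiper = 19.1 × 1.590/(1.399 + 1.590) = 10.2 V.

V ≈ 10.2 V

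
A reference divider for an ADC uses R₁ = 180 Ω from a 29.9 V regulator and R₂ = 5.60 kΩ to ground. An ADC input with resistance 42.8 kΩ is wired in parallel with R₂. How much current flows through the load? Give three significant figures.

I_L ≈ 0.674 mA

R₂‖R_L = 4952 Ω; V_out = 29.9 × 4952/5132 = 28.85 V.
I_L = V_out / R_L = 28.85 / 42.8 kΩ = 0.674 mA.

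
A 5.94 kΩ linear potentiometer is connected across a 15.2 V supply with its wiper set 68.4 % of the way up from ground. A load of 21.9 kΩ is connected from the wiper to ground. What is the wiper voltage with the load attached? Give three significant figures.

V ≈ 9.82 V

The wiper splits the pot into (1−α)R = 1.877 kΩ above and αR = 4.063 kΩ below.
Lower section ‖ load = 3.427 kΩ.
V_wiper = 15.2 × 3.427/(1.877 + 3.427) = 9.82 V.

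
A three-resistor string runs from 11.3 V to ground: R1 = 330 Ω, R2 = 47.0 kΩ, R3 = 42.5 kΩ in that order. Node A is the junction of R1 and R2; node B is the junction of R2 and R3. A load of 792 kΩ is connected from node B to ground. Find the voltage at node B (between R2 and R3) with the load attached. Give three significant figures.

At node B, R3 is in parallel with the load: R3‖R_L = 40340 Ω.
Below node A the resistance is R2 + (R3‖R_L) = 87340 Ω, so V_A = 11.3 × 87340/87670 = 11.26 V.
Then V_B = V_A × (R3‖R_L)/(R2 + R3‖R_L) = 11.26 × 40340/87340 = 5.20 V.

V ≈ 5.20 V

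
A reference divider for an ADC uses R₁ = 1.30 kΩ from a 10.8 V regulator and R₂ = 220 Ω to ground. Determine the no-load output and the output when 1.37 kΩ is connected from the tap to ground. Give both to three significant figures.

Unloaded: 1.56 V; loaded: 1.37 V

Open-circuit: V = 10.8 × 220/(1300 + 220) = 1.56 V.
With the load, R₂ becomes R₂‖R_L = 189.6 Ω, so V = 10.8 × 189.6/1490 = 1.37 V.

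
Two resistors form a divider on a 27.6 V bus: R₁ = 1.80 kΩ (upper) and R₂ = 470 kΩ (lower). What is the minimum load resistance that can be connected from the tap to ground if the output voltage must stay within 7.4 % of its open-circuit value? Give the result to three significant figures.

R_L(min) ≈ 22.4 kΩ

Output resistance R_th = R₁‖R₂ = (1.80 × 470)/471.8 = 1.793 kΩ.
The fractional drop is R_th/(R_th + R_L); requiring this ≤ 0.0740 gives R_L ≥ R_th(1/0.0740 − 1) = 1.793 × 12.51 = 22.4 kΩ.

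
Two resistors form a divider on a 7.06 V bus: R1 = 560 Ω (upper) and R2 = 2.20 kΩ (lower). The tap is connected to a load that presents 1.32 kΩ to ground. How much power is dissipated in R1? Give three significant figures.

P ≈ 14.6 mW

Total resistance from the source is R1 + (R2‖R_L) = 1385 Ω, so I = 7.06/1385 Ω = 5.097 mA.
P = I²·R1 = (5.097 mA)² × 560 Ω = 14.6 mW.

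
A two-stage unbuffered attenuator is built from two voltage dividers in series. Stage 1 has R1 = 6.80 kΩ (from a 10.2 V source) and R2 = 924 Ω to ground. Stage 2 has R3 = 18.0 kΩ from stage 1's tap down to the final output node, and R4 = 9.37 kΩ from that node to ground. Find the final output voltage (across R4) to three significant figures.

V_out ≈ 0.406 V

Stage 2 presents R3+R4 = 27370 Ω as a load on stage 1's tap.
Stage 1's lower leg becomes R2‖(R3+R4) = 893.8 Ω, so V_mid = 10.2 × 893.8/7694 = 1.185 V.
Stage 2 is itself unloaded: V_out = V_mid × R4/(R3+R4) = 1.185 × 9370/27370 = 0.406 V.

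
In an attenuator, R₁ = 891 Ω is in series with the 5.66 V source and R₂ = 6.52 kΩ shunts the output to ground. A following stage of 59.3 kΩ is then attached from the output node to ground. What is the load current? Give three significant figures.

I_L ≈ 0.0829 mA

R₂‖R_L = 5874 Ω; V_out = 5.66 × 5874/6765 = 4.915 V.
I_L = V_out / R_L = 4.915 / 59.3 kΩ = 0.0829 mA.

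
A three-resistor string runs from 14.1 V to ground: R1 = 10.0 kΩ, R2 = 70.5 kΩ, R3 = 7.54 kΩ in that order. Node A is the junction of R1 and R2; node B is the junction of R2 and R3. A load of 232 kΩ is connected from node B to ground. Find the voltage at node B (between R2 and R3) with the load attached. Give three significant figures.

V ≈ 1.17 V

At node B, R3 is in parallel with the load: R3‖R_L = 7.303 kΩ.
Below node A the resistance is R2 + (R3‖R_L) = 77.80 kΩ, so V_A = 14.1 × 77.80/87.80 = 12.49 V.
Then V_B = V_A × (R3‖R_L)/(R2 + R3‖R_L) = 12.49 × 7.303/77.80 = 1.17 V.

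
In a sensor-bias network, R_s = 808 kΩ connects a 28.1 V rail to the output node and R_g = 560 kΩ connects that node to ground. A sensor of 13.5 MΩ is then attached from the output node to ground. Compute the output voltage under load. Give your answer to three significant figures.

The load sits in parallel with R_g: R_g‖R_L = (560 × 13500) / (560 + 13500) = 537.7 kΩ.
V_out = 28.1 × 537.7 / (808 + 537.7) = 28.1 × 537.7/1346 = 11.2 V.
(Unloaded it would have been 11.5 V.)

V_out ≈ 11.2 V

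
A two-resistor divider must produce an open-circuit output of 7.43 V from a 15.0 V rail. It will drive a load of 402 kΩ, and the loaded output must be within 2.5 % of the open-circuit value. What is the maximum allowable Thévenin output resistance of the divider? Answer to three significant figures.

Loading drop = R_th/(R_th + R_L) ≤ 0.0250, so R_th ≤ R_L · ε/(1−ε) = 402 kΩ × 0.0250/0.9750 = 10.3 kΩ.
(Any R1, R2 with R2/(R1+R2) = 0.495 and R1‖R2 ≤ 10.3 kΩ will meet the spec.)

R_th ≤ 10.3 kΩ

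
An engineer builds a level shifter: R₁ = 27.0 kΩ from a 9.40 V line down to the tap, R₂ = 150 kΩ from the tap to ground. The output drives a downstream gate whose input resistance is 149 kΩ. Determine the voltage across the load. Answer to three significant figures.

The load sits in parallel with R₂: R₂‖R_L = (150 × 149) / (150 + 149) = 74.75 kΩ.
V_out = 9.40 × 74.75 / (27.0 + 74.75) = 9.40 × 74.75/101.7 = 6.91 V.

V_out ≈ 6.91 V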